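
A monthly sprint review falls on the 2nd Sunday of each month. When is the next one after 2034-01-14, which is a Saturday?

January 2034 starts on a Sunday; its first Sunday is the 1st, so the 2nd Sunday is the 8th — 2034-01-08.
That is not after 2034-01-14, so look at February 2034.
February 2034 starts on a Wednesday; its first Sunday is the 5th, so the 2nd Sunday is the 12th — 2034-02-12.

2034-02-12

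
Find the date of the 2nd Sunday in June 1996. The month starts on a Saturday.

June 1996 begins on a Saturday, so the first Sunday is June 2 (1 day later).
The 2nd Sunday is 1 weeks later: 2 + 7 = 9.

June 9, 1996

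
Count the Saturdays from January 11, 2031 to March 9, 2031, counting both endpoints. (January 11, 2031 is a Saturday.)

January 11, 2031 is a Saturday; the first Saturday on or after it is January 11, 2031.
From January 11, 2031 to March 9, 2031: 20 + 28 + 9 = 57 days (rest of January, February, March).
57 ÷ 7 = 8 full weeks with remainder 1, so 8 more Saturdays after the first → 9.

9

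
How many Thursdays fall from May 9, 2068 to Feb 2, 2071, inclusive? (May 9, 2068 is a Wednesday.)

May 9, 2068 is a Wednesday; the first Thursday on or after it is May 10, 2068 (1 day later).
From May 10, 2068 to Feb 2, 2071: 235 + 365 + 365 + 33 = 998 days (rest of 2068, 2069, 2070, to Feb 2, 2071 in 2071).
998 ÷ 7 = 142 full weeks with remainder 4, so 142 more Thursdays after the first → 143.

143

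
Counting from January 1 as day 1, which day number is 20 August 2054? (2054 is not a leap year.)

232

Days in months before August: 31 + 28 + 31 + 30 + 31 + 30 + 31 = 212.
Plus 20 days into August → day 232.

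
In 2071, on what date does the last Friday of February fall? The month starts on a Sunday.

February 27, 2071

February 2071 begins on a Sunday, so the first Friday is February 6 (5 days later).
February 2071 has 28 days. Adding weeks: 6, 13, 20, 27 — the last one ≤ 28 is the 27th.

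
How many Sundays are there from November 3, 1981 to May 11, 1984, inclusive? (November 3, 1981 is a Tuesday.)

November 3, 1981 is a Tuesday; the first Sunday on or after it is November 8, 1981 (5 days later).
From November 8, 1981 to May 11, 1984: 53 + 365 + 365 + 132 = 915 days (rest of 1981, 1982, 1983, to May 11, 1984 in 1984).
915 ÷ 7 = 130 full weeks with remainder 5, so 130 more Sundays after the first → 131.

131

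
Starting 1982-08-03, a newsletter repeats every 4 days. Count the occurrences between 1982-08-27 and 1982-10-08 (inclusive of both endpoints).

Occurrences land 4·i days after 1982-08-03 for i = 0, 1, 2, …
1982-08-27 is 24 days after the start; 24 ÷ 4 = 6 remainder 0. First occurrence in the window: #7 on 1982-08-27 (6×4 = 24 days in).
1982-10-08 is 66 days after the start; 66 ÷ 4 = 16 remainder 2. Last occurrence in the window: #17 on 1982-10-06.
Occurrences #7 through #17: 11 in total.

11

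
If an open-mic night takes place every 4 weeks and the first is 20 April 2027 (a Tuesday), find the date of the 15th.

16 May 2028

The 15th occurrence is 14 intervals after the first: 14 × 28 = 392 days after 20 April 2027.
April has 30 days — 10 days to the end of April leaves 382.
May has 31 days (351 left).
June has 30 days (321 left).
July has 31 days (290 left).
August has 31 days (259 left).
September has 30 days (229 left).
October has 31 days (198 left).
November has 30 days (168 left).
December has 31 days (137 left).
January has 31 days (106 left).
February has 29 days (77 left).
March has 31 days (46 left).
April has 30 days (16 left).
16 days into May → 16 May 2028.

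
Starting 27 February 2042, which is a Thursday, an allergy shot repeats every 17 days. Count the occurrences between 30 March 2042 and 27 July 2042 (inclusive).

Occurrences land 17·i days after 27 February 2042 for i = 0, 1, 2, …
30 March 2042 is 31 days after the start; 31 ÷ 17 = 1 remainder 14; since the remainder is 14, round up to i = 2. First occurrence in the window: #3 on 2 April 2042 (2×17 = 34 days in).
27 July 2042 is 150 days after the start; 150 ÷ 17 = 8 remainder 14. Last occurrence in the window: #9 on 13 July 2042.
Occurrences #3 through #9: 7 in total.

7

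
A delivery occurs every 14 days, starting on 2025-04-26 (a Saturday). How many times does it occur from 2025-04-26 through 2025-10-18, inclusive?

13

Occurrences land 14·i days after 2025-04-26 for i = 0, 1, 2, …
The window opens on the start date, so the first occurrence inside is #1 on 2025-04-26.
2025-10-18 is 175 days after the start; 175 ÷ 14 = 12 remainder 7. Last occurrence in the window: #13 on 2025-10-11.
Occurrences #1 through #13: 13 in total.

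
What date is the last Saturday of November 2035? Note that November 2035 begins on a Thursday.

24 November 2035

November 2035 begins on a Thursday, so the first Saturday is November 3 (2 days later).
November 2035 has 30 days. Adding weeks: 3, 10, 17, 24 — the last one ≤ 30 is the 24th.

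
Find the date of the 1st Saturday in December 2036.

The first Saturday of December 2036 is December 6.

December 6, 2036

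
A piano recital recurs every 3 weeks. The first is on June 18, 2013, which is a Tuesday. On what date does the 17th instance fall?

May 20, 2014

The 17th occurrence is 16 intervals after the first: 16 × 21 = 336 days after June 18, 2013.
June has 30 days — 12 days to the end of June leaves 324.
July has 31 days (293 left).
August has 31 days (262 left).
September has 30 days (232 left).
October has 31 days (201 left).
November has 30 days (171 left).
December has 31 days (140 left).
January has 31 days (109 left).
February has 28 days (81 left).
March has 31 days (50 left).
April has 30 days (20 left).
20 days into May → May 20, 2014.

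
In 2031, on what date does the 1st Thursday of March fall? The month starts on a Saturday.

March 6, 2031

March 2031 begins on a Saturday, so the first Thursday is March 6 (5 days later).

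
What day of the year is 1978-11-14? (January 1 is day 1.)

318

Days in months before November: 31 + 28 + 31 + 30 + 31 + 30 + 31 + 31 + 30 + 31 = 304.
Plus 14 days into November → day 318.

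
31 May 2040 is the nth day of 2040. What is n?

152

Days in months before May: 31 + 29 + 31 + 30 = 121.
Plus 31 days into May → day 152.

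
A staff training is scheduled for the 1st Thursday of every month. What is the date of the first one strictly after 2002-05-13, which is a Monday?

2002-06-06

May 2002 starts on a Wednesday, so its 1st Thursday is 2002-05-02 (1 day in).
That is not after 2002-05-13, so look at June 2002.
June 2002 starts on a Saturday, so its 1st Thursday is 2002-06-06 (5 days in).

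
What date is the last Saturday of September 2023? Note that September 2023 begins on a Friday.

30 September 2023

September 2023 begins on a Friday, so the first Saturday is September 2 (1 day later).
September 2023 has 30 days. Adding weeks: 2, 9, 16, 23, 30 — the last one ≤ 30 is the 30th.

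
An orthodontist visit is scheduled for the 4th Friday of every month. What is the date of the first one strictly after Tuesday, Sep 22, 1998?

Sep 1998 starts on a Tuesday; its first Friday is the 4th, so the 4th Friday is the 25th — Sep 25, 1998.
Sep 25, 1998 is after Sep 22, 1998, so that is the next one.

Sep 25, 1998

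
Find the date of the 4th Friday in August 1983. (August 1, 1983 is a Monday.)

August 26, 1983

August 1983 begins on a Monday, so the first Friday is August 5 (4 days later).
The 4th Friday is 3 weeks later: 5 + 21 = 26.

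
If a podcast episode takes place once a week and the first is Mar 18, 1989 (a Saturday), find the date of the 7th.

Apr 29, 1989

The 7th occurrence is 6 intervals after the first: 6 × 7 = 42 days after Mar 18, 1989.
Mar has 31 days — 13 days to the end of Mar leaves 29.
29 days into Apr → Apr 29, 1989.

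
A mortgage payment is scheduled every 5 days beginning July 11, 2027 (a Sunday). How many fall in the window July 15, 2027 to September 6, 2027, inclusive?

Occurrences land 5·i days after July 11, 2027 for i = 0, 1, 2, …
July 15, 2027 is 4 days after the start; 4 ÷ 5 = 0 remainder 4; since the remainder is 4, round up to i = 1. First occurrence in the window: #2 on July 16, 2027 (1×5 = 5 days in).
September 6, 2027 is 57 days after the start; 57 ÷ 5 = 11 remainder 2. Last occurrence in the window: #12 on September 4, 2027.
Occurrences #2 through #12: 11 in total.

11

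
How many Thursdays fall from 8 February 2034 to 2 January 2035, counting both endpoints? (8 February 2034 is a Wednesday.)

47

8 February 2034 is a Wednesday; the first Thursday on or after it is 9 February 2034 (1 day later).
From 9 February 2034 to 2 January 2035: 325 + 2 = 327 days (rest of 2034, to 2 January 2035 in 2035).
327 ÷ 7 = 46 full weeks with remainder 5, so 46 more Thursdays after the first → 47.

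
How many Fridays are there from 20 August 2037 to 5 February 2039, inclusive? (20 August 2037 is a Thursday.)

77

20 August 2037 is a Thursday; the first Friday on or after it is 21 August 2037 (1 day later).
From 21 August 2037 to 5 February 2039: 132 + 365 + 36 = 533 days (rest of 2037, 2038, to 5 February 2039 in 2039).
533 ÷ 7 = 76 full weeks with remainder 1, so 76 more Fridays after the first → 77.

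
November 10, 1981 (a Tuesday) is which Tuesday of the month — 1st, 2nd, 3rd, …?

2nd

Day 10 falls in week ⌈10/7⌉ of the month.
Days 1–7 hold the 1st Tuesday, 8–14 the 2nd, 15–21 the 3rd, 22–28 the 4th, 29–31 the 5th.
10 is in the range for the 2nd.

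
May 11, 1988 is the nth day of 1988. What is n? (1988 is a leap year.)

132

Days in months before May: 31 + 29 + 31 + 30 = 121.
Plus 11 days into May → day 132.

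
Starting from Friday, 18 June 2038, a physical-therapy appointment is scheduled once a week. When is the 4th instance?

9 July 2038

The 4th occurrence is 3 intervals after the first: 3 × 7 = 21 days after 18 June 2038.
June has 30 days — 12 days to the end of June leaves 9.
9 days into July → 9 July 2038.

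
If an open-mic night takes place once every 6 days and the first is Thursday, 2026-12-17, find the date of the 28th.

The 28th occurrence is 27 intervals after the first: 27 × 6 = 162 days after 2026-12-17.
December has 31 days — 14 days to the end of December leaves 148.
January has 31 days (117 left).
February has 28 days (89 left).
March has 31 days (58 left).
April has 30 days (28 left).
28 days into May → 2027-05-28.

2027-05-28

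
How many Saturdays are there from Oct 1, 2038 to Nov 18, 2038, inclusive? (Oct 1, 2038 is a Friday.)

Oct 1, 2038 is a Friday; the first Saturday on or after it is Oct 2, 2038 (1 day later).
From Oct 2, 2038 to Nov 18, 2038: 29 + 18 = 47 days (rest of Oct, Nov).
47 ÷ 7 = 6 full weeks with remainder 5, so 6 more Saturdays after the first → 7.

7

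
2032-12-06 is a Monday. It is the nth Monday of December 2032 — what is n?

1st

Day 6 falls in week ⌈6/7⌉ of the month.
Days 1–7 hold the 1st Monday, 8–14 the 2nd, 15–21 the 3rd, 22–28 the 4th, 29–31 the 5th.
6 is in the range for the 1st.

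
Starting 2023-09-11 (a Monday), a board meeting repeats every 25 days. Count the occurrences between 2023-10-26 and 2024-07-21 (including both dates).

Occurrences land 25·i days after 2023-09-11 for i = 0, 1, 2, …
2023-10-26 is 45 days after the start; 45 ÷ 25 = 1 remainder 20; since the remainder is 20, round up to i = 2. First occurrence in the window: #3 on 2023-10-31 (2×25 = 50 days in).
2024-07-21 is 314 days after the start; 314 ÷ 25 = 12 remainder 14. Last occurrence in the window: #13 on 2024-07-07.
Occurrences #3 through #13: 11 in total.

11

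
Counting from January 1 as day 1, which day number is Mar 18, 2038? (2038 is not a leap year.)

77

Days in months before Mar: 31 + 28 = 59.
Plus 18 days into Mar → day 77.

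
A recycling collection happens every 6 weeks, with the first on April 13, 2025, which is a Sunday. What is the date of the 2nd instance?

May 25, 2025

The 2nd occurrence is 1 interval after the first: 1 × 42 = 42 days after April 13, 2025.
April has 30 days — 17 days to the end of April leaves 25.
25 days into May → May 25, 2025.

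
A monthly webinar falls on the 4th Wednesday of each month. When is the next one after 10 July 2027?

28 July 2027

July 2027 starts on a Thursday; its first Wednesday is the 7th, so the 4th Wednesday is the 28th — 28 July 2027.
28 July 2027 is after 10 July 2027, so that is the next one.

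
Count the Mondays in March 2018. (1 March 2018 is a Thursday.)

4

1 March 2018 is a Thursday; the first Monday on or after it is 5 March 2018 (4 days later).
From 5 March 2018 to 31 March 2018 is 31 − 5 = 26 days.
26 ÷ 7 = 3 full weeks with remainder 5, so 3 more Mondays after the first → 4.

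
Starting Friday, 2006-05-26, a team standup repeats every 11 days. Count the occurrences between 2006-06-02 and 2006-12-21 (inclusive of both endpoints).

Occurrences land 11·i days after 2006-05-26 for i = 0, 1, 2, …
2006-06-02 is 7 days after the start; 7 ÷ 11 = 0 remainder 7; since the remainder is 7, round up to i = 1. First occurrence in the window: #2 on 2006-06-06 (1×11 = 11 days in).
2006-12-21 is 209 days after the start; 209 ÷ 11 = 19 remainder 0. Last occurrence in the window: #20 on 2006-12-21.
Occurrences #2 through #20: 19 in total.

19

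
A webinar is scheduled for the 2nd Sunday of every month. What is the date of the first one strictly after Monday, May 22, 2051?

June 11, 2051

May 2051 starts on a Monday; its first Sunday is the 7th, so the 2nd Sunday is the 14th — May 14, 2051.
That is not after May 22, 2051, so look at June 2051.
June 2051 starts on a Thursday; its first Sunday is the 4th, so the 2nd Sunday is the 11th — June 11, 2051.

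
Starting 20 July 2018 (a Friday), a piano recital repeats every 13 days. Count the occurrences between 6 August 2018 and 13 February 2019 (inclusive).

Occurrences land 13·i days after 20 July 2018 for i = 0, 1, 2, …
6 August 2018 is 17 days after the start; 17 ÷ 13 = 1 remainder 4; since the remainder is 4, round up to i = 2. First occurrence in the window: #3 on 15 August 2018 (2×13 = 26 days in).
13 February 2019 is 208 days after the start; 208 ÷ 13 = 16 remainder 0. Last occurrence in the window: #17 on 13 February 2019.
Occurrences #3 through #17: 15 in total.

15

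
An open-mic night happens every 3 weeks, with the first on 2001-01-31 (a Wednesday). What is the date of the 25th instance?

The 25th occurrence is 24 intervals after the first: 24 × 21 = 504 days after 2001-01-31.
January has 31 days — 0 days to the end of January leaves 504.
From end of January to end of 2001 is 334 days (170 left).
January has 31 days (139 left).
February has 28 days (111 left).
March has 31 days (80 left).
April has 30 days (50 left).
May has 31 days (19 left).
19 days into June → 2002-06-19.

2002-06-19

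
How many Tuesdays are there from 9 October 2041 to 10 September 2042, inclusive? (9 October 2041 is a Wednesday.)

48

9 October 2041 is a Wednesday; the first Tuesday on or after it is 15 October 2041 (6 days later).
From 15 October 2041 to 10 September 2042: 77 + 253 = 330 days (rest of 2041, to 10 September 2042 in 2042).
330 ÷ 7 = 47 full weeks with remainder 1, so 47 more Tuesdays after the first → 48.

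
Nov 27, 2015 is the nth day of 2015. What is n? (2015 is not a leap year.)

Days in months before Nov: 31 + 28 + 31 + 30 + 31 + 30 + 31 + 31 + 30 + 31 = 304.
Plus 27 days into Nov → day 331.

331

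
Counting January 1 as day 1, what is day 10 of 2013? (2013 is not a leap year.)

10 January 2013

10 into January → January 10.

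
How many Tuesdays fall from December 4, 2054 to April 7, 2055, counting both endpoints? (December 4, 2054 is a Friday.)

18

December 4, 2054 is a Friday; the first Tuesday on or after it is December 8, 2054 (4 days later).
From December 8, 2054 to April 7, 2055: 23 + 31 + 28 + 31 + 7 = 120 days (rest of December, January, February, March, April).
120 ÷ 7 = 17 full weeks with remainder 1, so 17 more Tuesdays after the first → 18.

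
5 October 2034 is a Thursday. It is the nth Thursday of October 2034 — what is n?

Day 5 falls in week ⌈5/7⌉ of the month.
Days 1–7 hold the 1st Thursday, 8–14 the 2nd, 15–21 the 3rd, 22–28 the 4th, 29–31 the 5th.
5 is in the range for the 1st.

1st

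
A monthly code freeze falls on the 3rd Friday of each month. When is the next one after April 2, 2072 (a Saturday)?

April 15, 2072

April 2072 starts on a Friday; its first Friday is the 1st, so the 3rd Friday is the 15th — April 15, 2072.
April 15, 2072 is after April 2, 2072, so that is the next one.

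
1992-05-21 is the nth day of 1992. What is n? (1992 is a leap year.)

142

Days in months before May: 31 + 29 + 31 + 30 = 121.
Plus 21 days into May → day 142.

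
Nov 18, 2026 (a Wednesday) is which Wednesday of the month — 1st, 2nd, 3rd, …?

Day 18 falls in week ⌈18/7⌉ of the month.
Days 1–7 hold the 1st Wednesday, 8–14 the 2nd, 15–21 the 3rd, 22–28 the 4th, 29–31 the 5th.
18 is in the range for the 3rd.

3rd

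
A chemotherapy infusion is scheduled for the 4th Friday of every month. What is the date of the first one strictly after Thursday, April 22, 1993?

April 23, 1993

April 1993 starts on a Thursday; its first Friday is the 2nd, so the 4th Friday is the 23rd — April 23, 1993.
April 23, 1993 is after April 22, 1993, so that is the next one.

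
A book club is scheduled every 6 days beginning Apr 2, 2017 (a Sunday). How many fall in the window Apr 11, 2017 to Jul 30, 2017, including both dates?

Occurrences land 6·i days after Apr 2, 2017 for i = 0, 1, 2, …
Apr 11, 2017 is 9 days after the start; 9 ÷ 6 = 1 remainder 3; since the remainder is 3, round up to i = 2. First occurrence in the window: #3 on Apr 14, 2017 (2×6 = 12 days in).
Jul 30, 2017 is 119 days after the start; 119 ÷ 6 = 19 remainder 5. Last occurrence in the window: #20 on Jul 25, 2017.
Occurrences #3 through #20: 18 in total.

18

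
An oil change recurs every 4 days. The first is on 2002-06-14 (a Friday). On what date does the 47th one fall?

The 47th occurrence is 46 intervals after the first: 46 × 4 = 184 days after 2002-06-14.
June has 30 days — 16 days to the end of June leaves 168.
July has 31 days (137 left).
August has 31 days (106 left).
September has 30 days (76 left).
October has 31 days (45 left).
November has 30 days (15 left).
15 days into December → 2002-12-15.

2002-12-15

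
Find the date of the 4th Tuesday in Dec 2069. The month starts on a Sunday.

Dec 24, 2069

Dec 2069 begins on a Sunday, so the first Tuesday is Dec 3 (2 days later).
The 4th Tuesday is 3 weeks later: 3 + 21 = 24.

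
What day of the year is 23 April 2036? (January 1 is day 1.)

114

Days in months before April: 31 + 29 + 31 = 91.
Plus 23 days into April → day 114.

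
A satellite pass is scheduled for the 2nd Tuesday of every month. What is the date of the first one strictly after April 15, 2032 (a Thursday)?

April 2032 starts on a Thursday; its first Tuesday is the 6th, so the 2nd Tuesday is the 13th — April 13, 2032.
That is not after April 15, 2032, so look at May 2032.
May 2032 starts on a Saturday; its first Tuesday is the 4th, so the 2nd Tuesday is the 11th — May 11, 2032.

May 11, 2032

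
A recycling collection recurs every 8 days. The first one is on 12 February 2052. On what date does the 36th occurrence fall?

The 36th occurrence is 35 intervals after the first: 35 × 8 = 280 days after 12 February 2052.
February has 29 days — 17 days to the end of February leaves 263.
March has 31 days (232 left).
April has 30 days (202 left).
May has 31 days (171 left).
June has 30 days (141 left).
July has 31 days (110 left).
August has 31 days (79 left).
September has 30 days (49 left).
October has 31 days (18 left).
18 days into November → 18 November 2052.

18 November 2052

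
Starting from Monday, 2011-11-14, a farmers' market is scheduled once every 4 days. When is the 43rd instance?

2012-04-30

The 43rd occurrence is 42 intervals after the first: 42 × 4 = 168 days after 2011-11-14.
November has 30 days — 16 days to the end of November leaves 152.
December has 31 days (121 left).
January has 31 days (90 left).
February has 29 days (61 left).
March has 31 days (30 left).
30 days into April → 2012-04-30.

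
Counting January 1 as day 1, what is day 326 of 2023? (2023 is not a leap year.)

January has 31 days (326 − 31 = 295 remain).
February has 28 days (295 − 28 = 267 remain).
March has 31 days (267 − 31 = 236 remain).
April has 30 days (236 − 30 = 206 remain).
May has 31 days (206 − 31 = 175 remain).
June has 30 days (175 − 30 = 145 remain).
July has 31 days (145 − 31 = 114 remain).
August has 31 days (114 − 31 = 83 remain).
September has 30 days (83 − 30 = 53 remain).
October has 31 days (53 − 31 = 22 remain).
22 into November → November 22.

November 22, 2023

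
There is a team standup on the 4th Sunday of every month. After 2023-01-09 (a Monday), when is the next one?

January 2023 starts on a Sunday; its first Sunday is the 1st, so the 4th Sunday is the 22nd — 2023-01-22.
2023-01-22 is after 2023-01-09, so that is the next one.

2023-01-22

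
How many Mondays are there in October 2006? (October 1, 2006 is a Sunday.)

October 1, 2006 is a Sunday; the first Monday on or after it is October 2, 2006 (1 day later).
From October 2, 2006 to October 31, 2006 is 31 − 2 = 29 days.
29 ÷ 7 = 4 full weeks with remainder 1, so 4 more Mondays after the first → 5.

5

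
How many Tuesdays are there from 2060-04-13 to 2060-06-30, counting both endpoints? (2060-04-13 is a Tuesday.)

12

2060-04-13 is a Tuesday; the first Tuesday on or after it is 2060-04-13.
From 2060-04-13 to 2060-06-30: 17 + 31 + 30 = 78 days (rest of April, May, June).
78 ÷ 7 = 11 full weeks with remainder 1, so 11 more Tuesdays after the first → 12.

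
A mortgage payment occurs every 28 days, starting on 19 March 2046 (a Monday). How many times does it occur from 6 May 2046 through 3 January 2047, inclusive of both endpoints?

Occurrences land 28·i days after 19 March 2046 for i = 0, 1, 2, …
6 May 2046 is 48 days after the start; 48 ÷ 28 = 1 remainder 20; since the remainder is 20, round up to i = 2. First occurrence in the window: #3 on 14 May 2046 (2×28 = 56 days in).
3 January 2047 is 290 days after the start; 290 ÷ 28 = 10 remainder 10. Last occurrence in the window: #11 on 24 December 2046.
Occurrences #3 through #11: 9 in total.

9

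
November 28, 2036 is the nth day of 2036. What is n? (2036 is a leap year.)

Days in months before November: 31 + 29 + 31 + 30 + 31 + 30 + 31 + 31 + 30 + 31 = 305.
Plus 28 days into November → day 333.

333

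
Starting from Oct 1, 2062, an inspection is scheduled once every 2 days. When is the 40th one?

Dec 18, 2062

The 40th occurrence is 39 intervals after the first: 39 × 2 = 78 days after Oct 1, 2062.
Oct has 31 days — 30 days to the end of Oct leaves 48.
Nov has 30 days (18 left).
18 days into Dec → Dec 18, 2062.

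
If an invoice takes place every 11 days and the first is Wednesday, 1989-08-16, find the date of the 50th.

The 50th occurrence is 49 intervals after the first: 49 × 11 = 539 days after 1989-08-16.
August has 31 days — 15 days to the end of August leaves 524.
From end of August to end of 1989 is 122 days (402 left).
1990 has 365 days (37 left).
January has 31 days (6 left).
6 days into February → 1991-02-06.

1991-02-06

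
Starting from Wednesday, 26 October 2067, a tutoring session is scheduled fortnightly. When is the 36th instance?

The 36th occurrence is 35 intervals after the first: 35 × 14 = 490 days after 26 October 2067.
October has 31 days — 5 days to the end of October leaves 485.
From end of October to end of 2067 is 61 days (424 left).
2068 has 366 days (58 left).
January has 31 days (27 left).
27 days into February → 27 February 2069.

27 February 2069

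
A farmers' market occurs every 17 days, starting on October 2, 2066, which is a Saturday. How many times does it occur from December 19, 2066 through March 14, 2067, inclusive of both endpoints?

Occurrences land 17·i days after October 2, 2066 for i = 0, 1, 2, …
December 19, 2066 is 78 days after the start; 78 ÷ 17 = 4 remainder 10; since the remainder is 10, round up to i = 5. First occurrence in the window: #6 on December 26, 2066 (5×17 = 85 days in).
March 14, 2067 is 163 days after the start; 163 ÷ 17 = 9 remainder 10. Last occurrence in the window: #10 on March 4, 2067.
Occurrences #6 through #10: 5 in total.

5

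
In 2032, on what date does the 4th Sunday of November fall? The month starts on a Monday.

November 28, 2032

November 2032 begins on a Monday, so the first Sunday is November 7 (6 days later).
The 4th Sunday is 3 weeks later: 7 + 21 = 28.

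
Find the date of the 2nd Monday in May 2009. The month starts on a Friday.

May 2009 begins on a Friday, so the first Monday is May 4 (3 days later).
The 2nd Monday is 1 weeks later: 4 + 7 = 11.

May 11, 2009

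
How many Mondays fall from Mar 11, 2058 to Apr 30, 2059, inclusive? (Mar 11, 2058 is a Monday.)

Mar 11, 2058 is a Monday; the first Monday on or after it is Mar 11, 2058.
From Mar 11, 2058 to Apr 30, 2059: 295 + 120 = 415 days (rest of 2058, to Apr 30, 2059 in 2059).
415 ÷ 7 = 59 full weeks with remainder 2, so 59 more Mondays after the first → 60.

60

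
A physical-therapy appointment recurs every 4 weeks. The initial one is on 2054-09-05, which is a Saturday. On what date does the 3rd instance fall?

2054-10-31

The 3rd occurrence is 2 intervals after the first: 2 × 28 = 56 days after 2054-09-05.
September has 30 days — 25 days to the end of September leaves 31.
31 days into October → 2054-10-31.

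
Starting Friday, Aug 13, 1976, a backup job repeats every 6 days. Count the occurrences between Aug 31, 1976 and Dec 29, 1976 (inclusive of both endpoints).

21

Occurrences land 6·i days after Aug 13, 1976 for i = 0, 1, 2, …
Aug 31, 1976 is 18 days after the start; 18 ÷ 6 = 3 remainder 0. First occurrence in the window: #4 on Aug 31, 1976 (3×6 = 18 days in).
Dec 29, 1976 is 138 days after the start; 138 ÷ 6 = 23 remainder 0. Last occurrence in the window: #24 on Dec 29, 1976.
Occurrences #4 through #24: 21 in total.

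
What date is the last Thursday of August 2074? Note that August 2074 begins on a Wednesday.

2074-08-30

August 2074 begins on a Wednesday, so the first Thursday is August 2 (1 day later).
August 2074 has 31 days. Adding weeks: 2, 9, 16, 23, 30 — the last one ≤ 31 is the 30th.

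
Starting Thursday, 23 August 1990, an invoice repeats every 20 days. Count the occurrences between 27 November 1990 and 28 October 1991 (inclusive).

Occurrences land 20·i days after 23 August 1990 for i = 0, 1, 2, …
27 November 1990 is 96 days after the start; 96 ÷ 20 = 4 remainder 16; since the remainder is 16, round up to i = 5. First occurrence in the window: #6 on 1 December 1990 (5×20 = 100 days in).
28 October 1991 is 431 days after the start; 431 ÷ 20 = 21 remainder 11. Last occurrence in the window: #22 on 17 October 1991.
Occurrences #6 through #22: 17 in total.

17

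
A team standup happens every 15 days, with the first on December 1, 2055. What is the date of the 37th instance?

The 37th occurrence is 36 intervals after the first: 36 × 15 = 540 days after December 1, 2055.
December has 31 days — 30 days to the end of December leaves 510.
2056 has 366 days (144 left).
January has 31 days (113 left).
February has 28 days (85 left).
March has 31 days (54 left).
April has 30 days (24 left).
24 days into May → May 24, 2057.

May 24, 2057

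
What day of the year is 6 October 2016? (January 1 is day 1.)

Days in months before October: 31 + 29 + 31 + 30 + 31 + 30 + 31 + 31 + 30 = 274.
Plus 6 days into October → day 280.

280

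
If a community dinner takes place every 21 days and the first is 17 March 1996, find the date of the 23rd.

The 23rd occurrence is 22 intervals after the first: 22 × 21 = 462 days after 17 March 1996.
March has 31 days — 14 days to the end of March leaves 448.
From end of March to end of 1996 is 275 days (173 left).
January has 31 days (142 left).
February has 28 days (114 left).
March has 31 days (83 left).
April has 30 days (53 left).
May has 31 days (22 left).
22 days into June → 22 June 1997.

22 June 1997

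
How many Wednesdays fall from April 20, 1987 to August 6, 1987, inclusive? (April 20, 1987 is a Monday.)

16

April 20, 1987 is a Monday; the first Wednesday on or after it is April 22, 1987 (2 days later).
From April 22, 1987 to August 6, 1987: 8 + 31 + 30 + 31 + 6 = 106 days (rest of April, May, June, July, August).
106 ÷ 7 = 15 full weeks with remainder 1, so 15 more Wednesdays after the first → 16.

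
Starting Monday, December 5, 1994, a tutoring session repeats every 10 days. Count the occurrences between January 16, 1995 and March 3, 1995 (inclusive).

4

Occurrences land 10·i days after December 5, 1994 for i = 0, 1, 2, …
January 16, 1995 is 42 days after the start; 42 ÷ 10 = 4 remainder 2; since the remainder is 2, round up to i = 5. First occurrence in the window: #6 on January 24, 1995 (5×10 = 50 days in).
March 3, 1995 is 88 days after the start; 88 ÷ 10 = 8 remainder 8. Last occurrence in the window: #9 on February 23, 1995.
Occurrences #6 through #9: 4 in total.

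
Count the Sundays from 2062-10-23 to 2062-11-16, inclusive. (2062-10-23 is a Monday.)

3

2062-10-23 is a Monday; the first Sunday on or after it is 2062-10-29 (6 days later).
From 2062-10-29 to 2062-11-16: 2 + 16 = 18 days (rest of October, November).
18 ÷ 7 = 2 full weeks with remainder 4, so 2 more Sundays after the first → 3.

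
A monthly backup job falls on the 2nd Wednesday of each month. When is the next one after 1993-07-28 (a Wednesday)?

July 1993 starts on a Thursday; its first Wednesday is the 7th, so the 2nd Wednesday is the 14th — 1993-07-14.
That is not after 1993-07-28, so look at August 1993.
August 1993 starts on a Sunday; its first Wednesday is the 4th, so the 2nd Wednesday is the 11th — 1993-08-11.

1993-08-11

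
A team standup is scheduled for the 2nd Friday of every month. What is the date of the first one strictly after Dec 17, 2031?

Dec 2031 starts on a Monday; its first Friday is the 5th, so the 2nd Friday is the 12th — Dec 12, 2031.
That is not after Dec 17, 2031, so look at Jan 2032.
Jan 2032 starts on a Thursday; its first Friday is the 2nd, so the 2nd Friday is the 9th — Jan 9, 2032.

Jan 9, 2032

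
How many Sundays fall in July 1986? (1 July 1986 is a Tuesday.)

4

1 July 1986 is a Tuesday; the first Sunday on or after it is 6 July 1986 (5 days later).
From 6 July 1986 to 31 July 1986 is 31 − 6 = 25 days.
25 ÷ 7 = 3 full weeks with remainder 4, so 3 more Sundays after the first → 4.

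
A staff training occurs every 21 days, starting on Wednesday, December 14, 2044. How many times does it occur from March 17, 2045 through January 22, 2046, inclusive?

15

Occurrences land 21·i days after December 14, 2044 for i = 0, 1, 2, …
March 17, 2045 is 93 days after the start; 93 ÷ 21 = 4 remainder 9; since the remainder is 9, round up to i = 5. First occurrence in the window: #6 on March 29, 2045 (5×21 = 105 days in).
January 22, 2046 is 404 days after the start; 404 ÷ 21 = 19 remainder 5. Last occurrence in the window: #20 on January 17, 2046.
Occurrences #6 through #20: 15 in total.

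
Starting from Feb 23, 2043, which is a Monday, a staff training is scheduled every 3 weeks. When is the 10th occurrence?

The 10th occurrence is 9 intervals after the first: 9 × 21 = 189 days after Feb 23, 2043.
Feb has 28 days — 5 days to the end of Feb leaves 184.
Mar has 31 days (153 left).
Apr has 30 days (123 left).
May has 31 days (92 left).
Jun has 30 days (62 left).
Jul has 31 days (31 left).
31 days into Aug → Aug 31, 2043.

Aug 31, 2043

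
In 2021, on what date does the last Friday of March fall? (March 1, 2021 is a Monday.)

March 2021 begins on a Monday, so the first Friday is March 5 (4 days later).
March 2021 has 31 days. Adding weeks: 5, 12, 19, 26 — the last one ≤ 31 is the 26th.

26 March 2021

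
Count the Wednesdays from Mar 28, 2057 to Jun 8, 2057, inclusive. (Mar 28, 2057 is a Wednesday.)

Mar 28, 2057 is a Wednesday; the first Wednesday on or after it is Mar 28, 2057.
From Mar 28, 2057 to Jun 8, 2057: 3 + 30 + 31 + 8 = 72 days (rest of Mar, Apr, May, Jun).
72 ÷ 7 = 10 full weeks with remainder 2, so 10 more Wednesdays after the first → 11.

11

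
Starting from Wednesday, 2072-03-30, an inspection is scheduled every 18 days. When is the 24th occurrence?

2073-05-18

The 24th occurrence is 23 intervals after the first: 23 × 18 = 414 days after 2072-03-30.
March has 31 days — 1 day to the end of March leaves 413.
From end of March to end of 2072 is 275 days (138 left).
January has 31 days (107 left).
February has 28 days (79 left).
March has 31 days (48 left).
April has 30 days (18 left).
18 days into May → 2073-05-18.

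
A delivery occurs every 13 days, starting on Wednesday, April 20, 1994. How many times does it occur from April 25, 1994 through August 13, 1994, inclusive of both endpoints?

Occurrences land 13·i days after April 20, 1994 for i = 0, 1, 2, …
April 25, 1994 is 5 days after the start; 5 ÷ 13 = 0 remainder 5; since the remainder is 5, round up to i = 1. First occurrence in the window: #2 on May 3, 1994 (1×13 = 13 days in).
August 13, 1994 is 115 days after the start; 115 ÷ 13 = 8 remainder 11. Last occurrence in the window: #9 on August 2, 1994.
Occurrences #2 through #9: 8 in total.

8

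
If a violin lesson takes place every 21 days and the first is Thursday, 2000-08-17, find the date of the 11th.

The 11th occurrence is 10 intervals after the first: 10 × 21 = 210 days after 2000-08-17.
August has 31 days — 14 days to the end of August leaves 196.
September has 30 days (166 left).
October has 31 days (135 left).
November has 30 days (105 left).
December has 31 days (74 left).
January has 31 days (43 left).
February has 28 days (15 left).
15 days into March → 2001-03-15.

2001-03-15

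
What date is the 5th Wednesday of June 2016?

June 2016 begins on a Wednesday, so the first Wednesday is June 1.
The 5th Wednesday is 4 weeks later: 1 + 28 = 29.

2016-06-29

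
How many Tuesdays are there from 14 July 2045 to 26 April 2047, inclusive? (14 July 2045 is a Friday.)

93

14 July 2045 is a Friday; the first Tuesday on or after it is 18 July 2045 (4 days later).
From 18 July 2045 to 26 April 2047: 166 + 365 + 116 = 647 days (rest of 2045, 2046, to 26 April 2047 in 2047).
647 ÷ 7 = 92 full weeks with remainder 3, so 92 more Tuesdays after the first → 93.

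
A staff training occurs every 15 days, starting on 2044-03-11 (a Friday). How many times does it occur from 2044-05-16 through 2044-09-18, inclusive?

8

Occurrences land 15·i days after 2044-03-11 for i = 0, 1, 2, …
2044-05-16 is 66 days after the start; 66 ÷ 15 = 4 remainder 6; since the remainder is 6, round up to i = 5. First occurrence in the window: #6 on 2044-05-25 (5×15 = 75 days in).
2044-09-18 is 191 days after the start; 191 ÷ 15 = 12 remainder 11. Last occurrence in the window: #13 on 2044-09-07.
Occurrences #6 through #13: 8 in total.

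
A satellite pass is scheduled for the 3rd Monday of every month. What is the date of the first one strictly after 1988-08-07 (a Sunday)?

1988-08-15

August 1988 starts on a Monday; its first Monday is the 1st, so the 3rd Monday is the 15th — 1988-08-15.
1988-08-15 is after 1988-08-07, so that is the next one.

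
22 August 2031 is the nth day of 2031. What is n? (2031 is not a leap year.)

Days in months before August: 31 + 28 + 31 + 30 + 31 + 30 + 31 = 212.
Plus 22 days into August → day 234.

234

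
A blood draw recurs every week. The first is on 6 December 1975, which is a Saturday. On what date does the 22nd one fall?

The 22nd occurrence is 21 intervals after the first: 21 × 7 = 147 days after 6 December 1975.
December has 31 days — 25 days to the end of December leaves 122.
January has 31 days (91 left).
February has 29 days (62 left).
March has 31 days (31 left).
April has 30 days (1 left).
1 day into May → 1 May 1976.

1 May 1976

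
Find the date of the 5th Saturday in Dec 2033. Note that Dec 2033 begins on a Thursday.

Dec 31, 2033

Dec 2033 begins on a Thursday, so the first Saturday is Dec 3 (2 days later).
The 5th Saturday is 4 weeks later: 3 + 28 = 31.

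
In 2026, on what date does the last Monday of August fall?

August 2026 begins on a Saturday, so the first Monday is August 3 (2 days later).
August 2026 has 31 days. Adding weeks: 3, 10, 17, 24, 31 — the last one ≤ 31 is the 31st.

August 31, 2026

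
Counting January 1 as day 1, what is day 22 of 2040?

22 January 2040

22 into January → January 22.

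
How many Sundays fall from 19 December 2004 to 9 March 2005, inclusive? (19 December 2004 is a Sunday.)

12

19 December 2004 is a Sunday; the first Sunday on or after it is 19 December 2004.
From 19 December 2004 to 9 March 2005: 12 + 31 + 28 + 9 = 80 days (rest of December, January, February, March).
80 ÷ 7 = 11 full weeks with remainder 3, so 11 more Sundays after the first → 12.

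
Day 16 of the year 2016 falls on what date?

Jan 16, 2016

16 into Jan → Jan 16.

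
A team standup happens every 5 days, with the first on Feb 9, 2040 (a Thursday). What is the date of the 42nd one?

The 42nd occurrence is 41 intervals after the first: 41 × 5 = 205 days after Feb 9, 2040.
Feb has 29 days — 20 days to the end of Feb leaves 185.
Mar has 31 days (154 left).
Apr has 30 days (124 left).
May has 31 days (93 left).
Jun has 30 days (63 left).
Jul has 31 days (32 left).
Aug has 31 days (1 left).
1 day into Sep → Sep 1, 2040.

Sep 1, 2040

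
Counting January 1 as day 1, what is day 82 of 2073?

23 March 2073

January has 31 days (82 − 31 = 51 remain).
February has 28 days (51 − 28 = 23 remain).
23 into March → March 23.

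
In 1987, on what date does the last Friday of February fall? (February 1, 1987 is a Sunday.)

February 1987 begins on a Sunday, so the first Friday is February 6 (5 days later).
February 1987 has 28 days. Adding weeks: 6, 13, 20, 27 — the last one ≤ 28 is the 27th.

27 February 1987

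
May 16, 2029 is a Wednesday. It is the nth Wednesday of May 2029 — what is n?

Day 16 falls in week ⌈16/7⌉ of the month.
Days 1–7 hold the 1st Wednesday, 8–14 the 2nd, 15–21 the 3rd, 22–28 the 4th, 29–31 the 5th.
16 is in the range for the 3rd.

3rd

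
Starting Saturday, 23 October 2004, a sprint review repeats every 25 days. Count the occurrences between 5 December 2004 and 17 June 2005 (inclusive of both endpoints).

8

Occurrences land 25·i days after 23 October 2004 for i = 0, 1, 2, …
5 December 2004 is 43 days after the start; 43 ÷ 25 = 1 remainder 18; since the remainder is 18, round up to i = 2. First occurrence in the window: #3 on 12 December 2004 (2×25 = 50 days in).
17 June 2005 is 237 days after the start; 237 ÷ 25 = 9 remainder 12. Last occurrence in the window: #10 on 5 June 2005.
Occurrences #3 through #10: 8 in total.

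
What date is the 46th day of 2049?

January has 31 days (46 − 31 = 15 remain).
15 into February → February 15.

2049-02-15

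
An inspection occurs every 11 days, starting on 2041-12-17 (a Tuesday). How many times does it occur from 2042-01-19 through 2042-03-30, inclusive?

Occurrences land 11·i days after 2041-12-17 for i = 0, 1, 2, …
2042-01-19 is 33 days after the start; 33 ÷ 11 = 3 remainder 0. First occurrence in the window: #4 on 2042-01-19 (3×11 = 33 days in).
2042-03-30 is 103 days after the start; 103 ÷ 11 = 9 remainder 4. Last occurrence in the window: #10 on 2042-03-26.
Occurrences #4 through #10: 7 in total.

7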